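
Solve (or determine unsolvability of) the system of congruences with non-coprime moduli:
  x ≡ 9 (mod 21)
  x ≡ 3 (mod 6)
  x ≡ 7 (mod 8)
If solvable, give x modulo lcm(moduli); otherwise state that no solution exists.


Moduli 21, 6, 8 are not pairwise coprime, so CRT works modulo lcm(m_i) when all pairwise compatibility conditions hold.
Pairwise compatibility: gcd(m_i, m_j) must divide a_i - a_j for every pair.
Merge one congruence at a time:
  Start: x ≡ 9 (mod 21).
  Combine with x ≡ 3 (mod 6): gcd(21, 6) = 3; 3 - 9 = -6, which IS divisible by 3, so compatible.
    Write x = 9 + 21·t and substitute into x ≡ 3 (mod 6): 21·t ≡ 3 − 9 = -6 (mod 6).
    Divide the congruence (and modulus) by g = 3: 7·t ≡ -2 (mod 2).
    Reduce coefficients mod 2: 1·t ≡ 0 (mod 2).
    So t ≡ 0 (mod 2).
    Then x = 9 + 21·0 = 9, valid modulo lcm(21, 6) = 42: x ≡ 9 (mod 42).
  Combine with x ≡ 7 (mod 8): gcd(42, 8) = 2; 7 - 9 = -2, which IS divisible by 2, so compatible.
    Write x = 9 + 42·t and substitute into x ≡ 7 (mod 8): 42·t ≡ 7 − 9 = -2 (mod 8).
    Divide the congruence (and modulus) by g = 2: 21·t ≡ -1 (mod 4).
    Reduce coefficients mod 4: 1·t ≡ 3 (mod 4).
    So t ≡ 3 (mod 4).
    Then x = 9 + 42·3 = 135, valid modulo lcm(42, 8) = 168: x ≡ 135 (mod 168).
Verify: 135 mod 21 = 9, 135 mod 6 = 3, 135 mod 8 = 7.

x ≡ 135 (mod 168).


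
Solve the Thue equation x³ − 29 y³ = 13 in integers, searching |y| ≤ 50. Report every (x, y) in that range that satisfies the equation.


The equation is x³ - 29y³ = 13. For fixed y, x³ = 29·y³ + 13, so a solution requires the RHS to be a perfect cube.
Strategy: iterate y from -50 to 50, compute RHS = 29·y³ + 13, and check whether it is a (positive or negative) perfect cube.
Check small values of y:
  y = 0: RHS = 13 is not a perfect cube.
  y = 1: RHS = 42 is not a perfect cube.
  y = -1: RHS = -16 is not a perfect cube.
  y = 2: RHS = 245 is not a perfect cube.
  y = -2: RHS = -219 is not a perfect cube.
  y = 3: RHS = 796 is not a perfect cube.
  y = -3: RHS = -770 is not a perfect cube.
Continuing the search up to |y| = 50 finds no solutions either.
No (x, y) in the scanned range satisfies the equation.

No integer solutions with |y| ≤ 50.


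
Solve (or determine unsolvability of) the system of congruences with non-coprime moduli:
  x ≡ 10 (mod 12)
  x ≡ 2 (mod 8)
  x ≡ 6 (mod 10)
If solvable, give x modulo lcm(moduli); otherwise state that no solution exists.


Moduli 12, 8, 10 are not pairwise coprime, so CRT works modulo lcm(m_i) when all pairwise compatibility conditions hold.
Pairwise compatibility: gcd(m_i, m_j) must divide a_i - a_j for every pair.
Merge one congruence at a time:
  Start: x ≡ 10 (mod 12).
  Combine with x ≡ 2 (mod 8): gcd(12, 8) = 4; 2 - 10 = -8, which IS divisible by 4, so compatible.
    Write x = 10 + 12·t and substitute into x ≡ 2 (mod 8): 12·t ≡ 2 − 10 = -8 (mod 8).
    Divide the congruence (and modulus) by g = 4: 3·t ≡ -2 (mod 2).
    Reduce coefficients mod 2: 1·t ≡ 0 (mod 2).
    So t ≡ 0 (mod 2).
    Then x = 10 + 12·0 = 10, valid modulo lcm(12, 8) = 24: x ≡ 10 (mod 24).
  Combine with x ≡ 6 (mod 10): gcd(24, 10) = 2; 6 - 10 = -4, which IS divisible by 2, so compatible.
    Write x = 10 + 24·t and substitute into x ≡ 6 (mod 10): 24·t ≡ 6 − 10 = -4 (mod 10).
    Divide the congruence (and modulus) by g = 2: 12·t ≡ -2 (mod 5).
    Reduce coefficients mod 5: 2·t ≡ 3 (mod 5).
    The inverse of 2 mod 5 is 3 (since 2·3 = 6 = 1·5 + 1), so t ≡ 3·3 = 9 ≡ 4 (mod 5).
    Then x = 10 + 24·4 = 106, valid modulo lcm(24, 10) = 120: x ≡ 106 (mod 120).
Verify: 106 mod 12 = 10, 106 mod 8 = 2, 106 mod 10 = 6.

x ≡ 106 (mod 120).


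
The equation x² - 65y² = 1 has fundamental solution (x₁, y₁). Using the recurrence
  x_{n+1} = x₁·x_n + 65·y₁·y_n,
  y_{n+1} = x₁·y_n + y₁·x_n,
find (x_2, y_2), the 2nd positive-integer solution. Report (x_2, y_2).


Step 1: Find the fundamental solution (x₁, y₁) of x² - 65y² = 1.
  Expand √65 as a continued fraction. a₀ = ⌊√65⌋ = 8; iterate m_{k+1} = d_k·a_k − m_k, d_{k+1} = (65 − m_{k+1}²)/d_k, a_{k+1} = ⌊(a₀ + m_{k+1})/d_{k+1}⌋ (starting m₀ = 0, d₀ = 1), with convergents p_k = a_k·p_{k-1} + p_{k-2}, q_k = a_k·q_{k-1} + q_{k-2} (p₋₁ = 1, q₋₁ = 0):
  k = 0: a₀ = 8; p₀/q₀ = 8/1; p₀² − 65·q₀² = 64 − 65 = -1.
  k = 1: m = 8, d = 1, a = ⌊(8 + 8)/1⌋ = 16; p/q = (16·8 + 1)/(16·1 + 0) = 129/16; p² − 65·q² = 16641 − 16640 = 1.
  The first convergent with p² − 65·q² = 1 gives the fundamental solution (x₁, y₁) = (129, 16).
Step 2: Apply the recurrence (x_{n+1}, y_{n+1}) = (x₁x_n + 65y₁y_n, x₁y_n + y₁x_n) repeatedly.
  From (x_1, y_1) = (129, 16): x_2 = 129·129 + 65·16·16 = 33281; y_2 = 129·16 + 16·129 = 4128.
Step 3: Verify x_2² - 65·y_2² = 1107624961 - 1107624960 = 1 (should be 1). ✓

(x_1, y_1) = (129, 16); (x_2, y_2) = (33281, 4128).


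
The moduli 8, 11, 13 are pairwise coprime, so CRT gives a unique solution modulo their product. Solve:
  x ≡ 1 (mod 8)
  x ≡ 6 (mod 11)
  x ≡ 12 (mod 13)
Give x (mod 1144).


Moduli 8, 11, 13 are pairwise coprime; by CRT there is a unique solution modulo M = 8 · 11 · 13 = 1144.
Solve pairwise, accumulating the modulus:
  Start with x ≡ 1 (mod 8).
  Combine with x ≡ 6 (mod 11): since gcd(8, 11) = 1, we get a unique residue mod 88.
    Write x = 1 + 8·t and substitute into x ≡ 6 (mod 11): 8·t ≡ 6 − 1 = 5 (mod 11).
    The inverse of 8 mod 11 is 7 (since 8·7 = 56 = 5·11 + 1), so t ≡ 7·5 = 35 ≡ 2 (mod 11).
    Then x = 1 + 8·2 = 17, valid modulo lcm(8, 11) = 88: x ≡ 17 (mod 88).
  Combine with x ≡ 12 (mod 13): since gcd(88, 13) = 1, we get a unique residue mod 1144.
    Write x = 17 + 88·t and substitute into x ≡ 12 (mod 13): 88·t ≡ 12 − 17 = -5 (mod 13).
    Reduce coefficients mod 13: 10·t ≡ 8 (mod 13).
    The inverse of 10 mod 13 is 4 (since 10·4 = 40 = 3·13 + 1), so t ≡ 4·8 = 32 ≡ 6 (mod 13).
    Then x = 17 + 88·6 = 545, valid modulo lcm(88, 13) = 1144: x ≡ 545 (mod 1144).
Verify: 545 mod 8 = 1 ✓, 545 mod 11 = 6 ✓, 545 mod 13 = 12 ✓.

x ≡ 545 (mod 1144).


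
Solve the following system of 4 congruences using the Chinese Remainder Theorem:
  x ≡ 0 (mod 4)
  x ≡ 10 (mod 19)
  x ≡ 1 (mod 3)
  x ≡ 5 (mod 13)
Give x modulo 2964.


Product of moduli M = 4 · 19 · 3 · 13 = 2964.
Merge one congruence at a time:
  Start: x ≡ 0 (mod 4).
  Combine with x ≡ 10 (mod 19); new modulus lcm = 76.
    Write x = 0 + 4·t and substitute into x ≡ 10 (mod 19): 4·t ≡ 10 − 0 = 10 (mod 19).
    The inverse of 4 mod 19 is 5 (since 4·5 = 20 = 1·19 + 1), so t ≡ 5·10 = 50 ≡ 12 (mod 19).
    Then x = 0 + 4·12 = 48, valid modulo lcm(4, 19) = 76: x ≡ 48 (mod 76).
  Combine with x ≡ 1 (mod 3); new modulus lcm = 228.
    Write x = 48 + 76·t and substitute into x ≡ 1 (mod 3): 76·t ≡ 1 − 48 = -47 (mod 3).
    Reduce coefficients mod 3: 1·t ≡ 1 (mod 3).
    So t ≡ 1 (mod 3).
    Then x = 48 + 76·1 = 124, valid modulo lcm(76, 3) = 228: x ≡ 124 (mod 228).
  Combine with x ≡ 5 (mod 13); new modulus lcm = 2964.
    Write x = 124 + 228·t and substitute into x ≡ 5 (mod 13): 228·t ≡ 5 − 124 = -119 (mod 13).
    Reduce coefficients mod 13: 7·t ≡ 11 (mod 13).
    The inverse of 7 mod 13 is 2 (since 7·2 = 14 = 1·13 + 1), so t ≡ 2·11 = 22 ≡ 9 (mod 13).
    Then x = 124 + 228·9 = 2176, valid modulo lcm(228, 13) = 2964: x ≡ 2176 (mod 2964).
Verify against each original: 2176 mod 4 = 0, 2176 mod 19 = 10, 2176 mod 3 = 1, 2176 mod 13 = 5.

x ≡ 2176 (mod 2964).


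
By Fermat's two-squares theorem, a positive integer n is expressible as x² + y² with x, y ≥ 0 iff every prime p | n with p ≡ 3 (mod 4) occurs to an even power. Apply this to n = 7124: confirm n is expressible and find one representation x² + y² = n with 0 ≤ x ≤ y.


Step 1: Factor n = 7124 = 2^2 · 13 · 137.
Step 2: Check the mod-4 condition on each prime factor: 2 = 2 (special); 13 ≡ 1 (mod 4), exponent 1; 137 ≡ 1 (mod 4), exponent 1.
All primes ≡ 3 (mod 4) appear to even exponent (or don't appear), so by the two-squares theorem n IS expressible as a sum of two squares.
Step 3: Build a representation. Group n = k² · m with k = 2 and m = 13 · 137 = 1781 (a product of primes ≡ 1 (mod 4)); a representation of m scales to one of n via (k·x)² + (k·y)² = k²(x² + y²). Each prime p ≡ 1 (mod 4) is itself a sum of two squares; find a² by testing p − a² for a perfect square:
  13: 13 − 1² = 12, 13 − 2² = 9 = 3² ⇒ 13 = 2² + 3².
  137: 137 − 1² = 136, 137 − 2² = 133, 137 − 3² = 128, 137 − 4² = 121 = 11² ⇒ 137 = 4² + 11².
  Combine using the Brahmagupta–Fibonacci identity (a² + b²)(c² + d²) = (ac − bd)² + (ad + bc)² = (ac + bd)² + (ad − bc)²:
  13 · 137 = 1781: from (2² + 3²)(4² + 11²), take (2·4 − 3·11, 2·11 + 3·4) = (8 − 33, 22 + 12) = (-25, 34); dropping signs (only squares matter) gives (25, 34); check 25² + 34² = 625 + 1156 = 1781 ✓.
  Scale by k = 2: (2·25, 2·34) = (50, 68).
Step 4: Order so x ≤ y and verify: 50² + 68² = 2500 + 4624 = 7124 = n. ✓

n = 7124 = 50² + 68² (one valid representation with x ≤ y).


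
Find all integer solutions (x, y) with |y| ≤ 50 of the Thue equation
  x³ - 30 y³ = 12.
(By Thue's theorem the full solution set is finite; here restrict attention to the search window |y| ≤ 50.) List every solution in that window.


The equation is x³ - 30y³ = 12. For fixed y, x³ = 30·y³ + 12, so a solution requires the RHS to be a perfect cube.
Strategy: iterate y from -50 to 50, compute RHS = 30·y³ + 12, and check whether it is a (positive or negative) perfect cube.
Check small values of y:
  y = 0: RHS = 12 is not a perfect cube.
  y = 1: RHS = 42 is not a perfect cube.
  y = -1: RHS = -18 is not a perfect cube.
  y = 2: RHS = 252 is not a perfect cube.
  y = -2: RHS = -228 is not a perfect cube.
  y = 3: RHS = 822 is not a perfect cube.
  y = -3: RHS = -798 is not a perfect cube.
Continuing the search up to |y| = 50 finds no solutions either.
No (x, y) in the scanned range satisfies the equation.

No integer solutions with |y| ≤ 50.


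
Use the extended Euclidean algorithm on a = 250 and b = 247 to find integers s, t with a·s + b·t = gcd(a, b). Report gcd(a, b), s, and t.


Euclidean algorithm on (250, 247) — divide until remainder is 0:
  250 = 1 · 247 + 3
  247 = 82 · 3 + 1
  3 = 3 · 1 + 0
gcd(250, 247) = 1.
Track Bezout coefficients alongside the remainders: start with r₀ = 250 = a·1 + b·0 (s = 1, t = 0) and r₁ = 247 = a·0 + b·1 (s = 0, t = 1); each new remainder r_{k+1} = r_{k-1} − q_k·r_k inherits s_{k+1} = s_{k-1} − q_k·s_k, t_{k+1} = t_{k-1} − q_k·t_k, so r_k = a·s_k + b·t_k at every step:
  q = 1: r = 3, s = 1 − 1·0 = 1, t = 0 − 1·1 = -1  (check: 250·1 + 247·(-1) = 3)
  q = 82: r = 1, s = 0 − 82·1 = -82, t = 1 − 82·(-1) = 83  (check: 250·(-82) + 247·83 = 1)
The row with r = 1 (the gcd) gives the Bezout coefficients s = -82, t = 83.
Result: 250 · (-82) + 247 · (83) = 1.

gcd(250, 247) = 1; s = -82, t = 83 (check: 250·(-82) + 247·83 = 1).


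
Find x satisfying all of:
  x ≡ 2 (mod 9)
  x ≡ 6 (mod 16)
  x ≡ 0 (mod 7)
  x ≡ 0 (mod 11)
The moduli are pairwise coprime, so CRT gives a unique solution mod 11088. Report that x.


Product of moduli M = 9 · 16 · 7 · 11 = 11088.
Merge one congruence at a time:
  Start: x ≡ 2 (mod 9).
  Combine with x ≡ 6 (mod 16); new modulus lcm = 144.
    Write x = 2 + 9·t and substitute into x ≡ 6 (mod 16): 9·t ≡ 6 − 2 = 4 (mod 16).
    The inverse of 9 mod 16 is 9 (since 9·9 = 81 = 5·16 + 1), so t ≡ 9·4 = 36 ≡ 4 (mod 16).
    Then x = 2 + 9·4 = 38, valid modulo lcm(9, 16) = 144: x ≡ 38 (mod 144).
  Combine with x ≡ 0 (mod 7); new modulus lcm = 1008.
    Write x = 38 + 144·t and substitute into x ≡ 0 (mod 7): 144·t ≡ 0 − 38 = -38 (mod 7).
    Reduce coefficients mod 7: 4·t ≡ 4 (mod 7).
    The inverse of 4 mod 7 is 2 (since 4·2 = 8 = 1·7 + 1), so t ≡ 2·4 = 8 ≡ 1 (mod 7).
    Then x = 38 + 144·1 = 182, valid modulo lcm(144, 7) = 1008: x ≡ 182 (mod 1008).
  Combine with x ≡ 0 (mod 11); new modulus lcm = 11088.
    Write x = 182 + 1008·t and substitute into x ≡ 0 (mod 11): 1008·t ≡ 0 − 182 = -182 (mod 11).
    Reduce coefficients mod 11: 7·t ≡ 5 (mod 11).
    The inverse of 7 mod 11 is 8 (since 7·8 = 56 = 5·11 + 1), so t ≡ 8·5 = 40 ≡ 7 (mod 11).
    Then x = 182 + 1008·7 = 7238, valid modulo lcm(1008, 11) = 11088: x ≡ 7238 (mod 11088).
Verify against each original: 7238 mod 9 = 2, 7238 mod 16 = 6, 7238 mod 7 = 0, 7238 mod 11 = 0.

x ≡ 7238 (mod 11088).


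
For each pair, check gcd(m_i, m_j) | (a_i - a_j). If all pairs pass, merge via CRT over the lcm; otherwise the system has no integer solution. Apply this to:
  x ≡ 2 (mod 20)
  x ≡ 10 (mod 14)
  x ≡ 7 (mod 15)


Moduli 20, 14, 15 are not pairwise coprime, so CRT works modulo lcm(m_i) when all pairwise compatibility conditions hold.
Pairwise compatibility: gcd(m_i, m_j) must divide a_i - a_j for every pair.
Merge one congruence at a time:
  Start: x ≡ 2 (mod 20).
  Combine with x ≡ 10 (mod 14): gcd(20, 14) = 2; 10 - 2 = 8, which IS divisible by 2, so compatible.
    Write x = 2 + 20·t and substitute into x ≡ 10 (mod 14): 20·t ≡ 10 − 2 = 8 (mod 14).
    Divide the congruence (and modulus) by g = 2: 10·t ≡ 4 (mod 7).
    Reduce coefficients mod 7: 3·t ≡ 4 (mod 7).
    The inverse of 3 mod 7 is 5 (since 3·5 = 15 = 2·7 + 1), so t ≡ 5·4 = 20 ≡ 6 (mod 7).
    Then x = 2 + 20·6 = 122, valid modulo lcm(20, 14) = 140: x ≡ 122 (mod 140).
  Combine with x ≡ 7 (mod 15): gcd(140, 15) = 5; 7 - 122 = -115, which IS divisible by 5, so compatible.
    Write x = 122 + 140·t and substitute into x ≡ 7 (mod 15): 140·t ≡ 7 − 122 = -115 (mod 15).
    Divide the congruence (and modulus) by g = 5: 28·t ≡ -23 (mod 3).
    Reduce coefficients mod 3: 1·t ≡ 1 (mod 3).
    So t ≡ 1 (mod 3).
    Then x = 122 + 140·1 = 262, valid modulo lcm(140, 15) = 420: x ≡ 262 (mod 420).
Verify: 262 mod 20 = 2, 262 mod 14 = 10, 262 mod 15 = 7.

x ≡ 262 (mod 420).


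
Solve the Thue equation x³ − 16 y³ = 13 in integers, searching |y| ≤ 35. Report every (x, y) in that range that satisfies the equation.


The equation is x³ - 16y³ = 13. For fixed y, x³ = 16·y³ + 13, so a solution requires the RHS to be a perfect cube.
Strategy: iterate y from -35 to 35, compute RHS = 16·y³ + 13, and check whether it is a (positive or negative) perfect cube.
Check small values of y:
  y = 0: RHS = 13 is not a perfect cube.
  y = 1: RHS = 29 is not a perfect cube.
  y = -1: RHS = -3 is not a perfect cube.
  y = 2: RHS = 141 is not a perfect cube.
  y = -2: RHS = -115 is not a perfect cube.
  y = 3: RHS = 445 is not a perfect cube.
  y = -3: RHS = -419 is not a perfect cube.
Continuing the search up to |y| = 35 finds no solutions either.
No (x, y) in the scanned range satisfies the equation.

No integer solutions with |y| ≤ 35.


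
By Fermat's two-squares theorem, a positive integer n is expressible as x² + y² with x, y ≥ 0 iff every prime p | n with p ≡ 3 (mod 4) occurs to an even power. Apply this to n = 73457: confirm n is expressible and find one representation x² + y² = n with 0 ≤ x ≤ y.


Step 1: Factor n = 73457 = 17 · 29 · 149.
Step 2: Check the mod-4 condition on each prime factor: 17 ≡ 1 (mod 4), exponent 1; 29 ≡ 1 (mod 4), exponent 1; 149 ≡ 1 (mod 4), exponent 1.
All primes ≡ 3 (mod 4) appear to even exponent (or don't appear), so by the two-squares theorem n IS expressible as a sum of two squares.
Step 3: Build a representation. Here n = 17 · 29 · 149 is a product of primes ≡ 1 (mod 4). Each prime p ≡ 1 (mod 4) is itself a sum of two squares; find a² by testing p − a² for a perfect square:
  17: 17 − 1² = 16 = 4² ⇒ 17 = 1² + 4².
  29: 29 − 1² = 28, 29 − 2² = 25 = 5² ⇒ 29 = 2² + 5².
  149: 149 − 1² = 148, 149 − 2² = 145, 149 − 3² = 140, 149 − 4² = 133, 149 − 5² = 124, 149 − 6² = 113, 149 − 7² = 100 = 10² ⇒ 149 = 7² + 10².
  Combine using the Brahmagupta–Fibonacci identity (a² + b²)(c² + d²) = (ac − bd)² + (ad + bc)² = (ac + bd)² + (ad − bc)²:
  17 · 29 = 493: from (1² + 4²)(2² + 5²), take (1·2 − 4·5, 1·5 + 4·2) = (2 − 20, 5 + 8) = (-18, 13); dropping signs (only squares matter) gives (18, 13); check 18² + 13² = 324 + 169 = 493 ✓.
  493 · 149 = 73457: from (18² + 13²)(7² + 10²), take (18·7 − 13·10, 18·10 + 13·7) = (126 − 130, 180 + 91) = (-4, 271); dropping signs (only squares matter) gives (4, 271); check 4² + 271² = 16 + 73441 = 73457 ✓.
Step 4: Order so x ≤ y and verify: 4² + 271² = 16 + 73441 = 73457 = n. ✓

n = 73457 = 4² + 271² (one valid representation with x ≤ y).


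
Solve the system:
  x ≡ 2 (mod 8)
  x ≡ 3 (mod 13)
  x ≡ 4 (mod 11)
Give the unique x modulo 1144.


Moduli 8, 13, 11 are pairwise coprime; by CRT there is a unique solution modulo M = 8 · 13 · 11 = 1144.
Solve pairwise, accumulating the modulus:
  Start with x ≡ 2 (mod 8).
  Combine with x ≡ 3 (mod 13): since gcd(8, 13) = 1, we get a unique residue mod 104.
    Write x = 2 + 8·t and substitute into x ≡ 3 (mod 13): 8·t ≡ 3 − 2 = 1 (mod 13).
    The inverse of 8 mod 13 is 5 (since 8·5 = 40 = 3·13 + 1), so t ≡ 5·1 = 5 ≡ 5 (mod 13).
    Then x = 2 + 8·5 = 42, valid modulo lcm(8, 13) = 104: x ≡ 42 (mod 104).
  Combine with x ≡ 4 (mod 11): since gcd(104, 11) = 1, we get a unique residue mod 1144.
    Write x = 42 + 104·t and substitute into x ≡ 4 (mod 11): 104·t ≡ 4 − 42 = -38 (mod 11).
    Reduce coefficients mod 11: 5·t ≡ 6 (mod 11).
    The inverse of 5 mod 11 is 9 (since 5·9 = 45 = 4·11 + 1), so t ≡ 9·6 = 54 ≡ 10 (mod 11).
    Then x = 42 + 104·10 = 1082, valid modulo lcm(104, 11) = 1144: x ≡ 1082 (mod 1144).
Verify: 1082 mod 8 = 2 ✓, 1082 mod 13 = 3 ✓, 1082 mod 11 = 4 ✓.

x ≡ 1082 (mod 1144).


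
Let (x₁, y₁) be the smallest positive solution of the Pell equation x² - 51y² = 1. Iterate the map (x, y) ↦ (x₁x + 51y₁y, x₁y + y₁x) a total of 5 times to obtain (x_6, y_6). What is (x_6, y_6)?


Step 1: Find the fundamental solution (x₁, y₁) of x² - 51y² = 1.
  Expand √51 as a continued fraction. a₀ = ⌊√51⌋ = 7; iterate m_{k+1} = d_k·a_k − m_k, d_{k+1} = (51 − m_{k+1}²)/d_k, a_{k+1} = ⌊(a₀ + m_{k+1})/d_{k+1}⌋ (starting m₀ = 0, d₀ = 1), with convergents p_k = a_k·p_{k-1} + p_{k-2}, q_k = a_k·q_{k-1} + q_{k-2} (p₋₁ = 1, q₋₁ = 0):
  k = 0: a₀ = 7; p₀/q₀ = 7/1; p₀² − 51·q₀² = 49 − 51 = -2.
  k = 1: m = 7, d = 2, a = ⌊(7 + 7)/2⌋ = 7; p/q = (7·7 + 1)/(7·1 + 0) = 50/7; p² − 51·q² = 2500 − 2499 = 1.
  The first convergent with p² − 51·q² = 1 gives the fundamental solution (x₁, y₁) = (50, 7).
Step 2: Apply the recurrence (x_{n+1}, y_{n+1}) = (x₁x_n + 51y₁y_n, x₁y_n + y₁x_n) repeatedly.
  From (x_1, y_1) = (50, 7): x_2 = 50·50 + 51·7·7 = 4999; y_2 = 50·7 + 7·50 = 700.
  From (x_2, y_2) = (4999, 700): x_3 = 50·4999 + 51·7·700 = 499850; y_3 = 50·700 + 7·4999 = 69993.
  From (x_3, y_3) = (499850, 69993): x_4 = 50·499850 + 51·7·69993 = 49980001; y_4 = 50·69993 + 7·499850 = 6998600.
  From (x_4, y_4) = (49980001, 6998600): x_5 = 50·49980001 + 51·7·6998600 = 4997500250; y_5 = 50·6998600 + 7·49980001 = 699790007.
  From (x_5, y_5) = (4997500250, 699790007): x_6 = 50·4997500250 + 51·7·699790007 = 499700044999; y_6 = 50·699790007 + 7·4997500250 = 69972002100.
Step 3: Verify x_6² - 51·y_6² = 249700134972002624910001 - 249700134972002624910000 = 1 (should be 1). ✓

(x_1, y_1) = (50, 7); (x_6, y_6) = (499700044999, 69972002100).


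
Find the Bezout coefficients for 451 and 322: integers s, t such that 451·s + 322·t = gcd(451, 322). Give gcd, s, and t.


Euclidean algorithm on (451, 322) — divide until remainder is 0:
  451 = 1 · 322 + 129
  322 = 2 · 129 + 64
  129 = 2 · 64 + 1
  64 = 64 · 1 + 0
gcd(451, 322) = 1.
Track Bezout coefficients alongside the remainders: start with r₀ = 451 = a·1 + b·0 (s = 1, t = 0) and r₁ = 322 = a·0 + b·1 (s = 0, t = 1); each new remainder r_{k+1} = r_{k-1} − q_k·r_k inherits s_{k+1} = s_{k-1} − q_k·s_k, t_{k+1} = t_{k-1} − q_k·t_k, so r_k = a·s_k + b·t_k at every step:
  q = 1: r = 129, s = 1 − 1·0 = 1, t = 0 − 1·1 = -1  (check: 451·1 + 322·(-1) = 129)
  q = 2: r = 64, s = 0 − 2·1 = -2, t = 1 − 2·(-1) = 3  (check: 451·(-2) + 322·3 = 64)
  q = 2: r = 1, s = 1 − 2·(-2) = 5, t = -1 − 2·3 = -7  (check: 451·5 + 322·(-7) = 1)
The row with r = 1 (the gcd) gives the Bezout coefficients s = 5, t = -7.
Result: 451 · (5) + 322 · (-7) = 1.

gcd(451, 322) = 1; s = 5, t = -7 (check: 451·5 + 322·(-7) = 1).


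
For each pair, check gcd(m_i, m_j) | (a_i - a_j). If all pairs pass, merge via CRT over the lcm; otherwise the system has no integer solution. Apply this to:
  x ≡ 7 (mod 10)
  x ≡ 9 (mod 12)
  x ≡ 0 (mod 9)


Moduli 10, 12, 9 are not pairwise coprime, so CRT works modulo lcm(m_i) when all pairwise compatibility conditions hold.
Pairwise compatibility: gcd(m_i, m_j) must divide a_i - a_j for every pair.
Merge one congruence at a time:
  Start: x ≡ 7 (mod 10).
  Combine with x ≡ 9 (mod 12): gcd(10, 12) = 2; 9 - 7 = 2, which IS divisible by 2, so compatible.
    Write x = 7 + 10·t and substitute into x ≡ 9 (mod 12): 10·t ≡ 9 − 7 = 2 (mod 12).
    Divide the congruence (and modulus) by g = 2: 5·t ≡ 1 (mod 6).
    The inverse of 5 mod 6 is 5 (since 5·5 = 25 = 4·6 + 1), so t ≡ 5·1 = 5 ≡ 5 (mod 6).
    Then x = 7 + 10·5 = 57, valid modulo lcm(10, 12) = 60: x ≡ 57 (mod 60).
  Combine with x ≡ 0 (mod 9): gcd(60, 9) = 3; 0 - 57 = -57, which IS divisible by 3, so compatible.
    Write x = 57 + 60·t and substitute into x ≡ 0 (mod 9): 60·t ≡ 0 − 57 = -57 (mod 9).
    Divide the congruence (and modulus) by g = 3: 20·t ≡ -19 (mod 3).
    Reduce coefficients mod 3: 2·t ≡ 2 (mod 3).
    The inverse of 2 mod 3 is 2 (since 2·2 = 4 = 1·3 + 1), so t ≡ 2·2 = 4 ≡ 1 (mod 3).
    Then x = 57 + 60·1 = 117, valid modulo lcm(60, 9) = 180: x ≡ 117 (mod 180).
Verify: 117 mod 10 = 7, 117 mod 12 = 9, 117 mod 9 = 0.

x ≡ 117 (mod 180).


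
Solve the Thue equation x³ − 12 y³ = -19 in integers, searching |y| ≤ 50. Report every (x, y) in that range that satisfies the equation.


The equation is x³ - 12y³ = -19. For fixed y, x³ = 12·y³ − 19, so a solution requires the RHS to be a perfect cube.
Strategy: iterate y from -50 to 50, compute RHS = 12·y³ − 19, and check whether it is a (positive or negative) perfect cube.
Check small values of y:
  y = 0: RHS = -19 is not a perfect cube.
  y = 1: RHS = -7 is not a perfect cube.
  y = -1: RHS = -31 is not a perfect cube.
  y = 2: RHS = 77 is not a perfect cube.
  y = -2: RHS = -115 is not a perfect cube.
  y = 3: RHS = 305 is not a perfect cube.
  y = -3: RHS = -343 = (-7)³ ⇒ x = -7 works.
Continuing the search up to |y| = 50 finds no further solutions beyond those listed.
Collected solutions: (-7, -3).

Solutions (with |y| ≤ 50): (-7, -3).


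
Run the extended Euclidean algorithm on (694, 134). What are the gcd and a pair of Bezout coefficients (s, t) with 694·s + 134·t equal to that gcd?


Euclidean algorithm on (694, 134) — divide until remainder is 0:
  694 = 5 · 134 + 24
  134 = 5 · 24 + 14
  24 = 1 · 14 + 10
  14 = 1 · 10 + 4
  10 = 2 · 4 + 2
  4 = 2 · 2 + 0
gcd(694, 134) = 2.
Track Bezout coefficients alongside the remainders: start with r₀ = 694 = a·1 + b·0 (s = 1, t = 0) and r₁ = 134 = a·0 + b·1 (s = 0, t = 1); each new remainder r_{k+1} = r_{k-1} − q_k·r_k inherits s_{k+1} = s_{k-1} − q_k·s_k, t_{k+1} = t_{k-1} − q_k·t_k, so r_k = a·s_k + b·t_k at every step:
  q = 5: r = 24, s = 1 − 5·0 = 1, t = 0 − 5·1 = -5  (check: 694·1 + 134·(-5) = 24)
  q = 5: r = 14, s = 0 − 5·1 = -5, t = 1 − 5·(-5) = 26  (check: 694·(-5) + 134·26 = 14)
  q = 1: r = 10, s = 1 − 1·(-5) = 6, t = -5 − 1·26 = -31  (check: 694·6 + 134·(-31) = 10)
  q = 1: r = 4, s = -5 − 1·6 = -11, t = 26 − 1·(-31) = 57  (check: 694·(-11) + 134·57 = 4)
  q = 2: r = 2, s = 6 − 2·(-11) = 28, t = -31 − 2·57 = -145  (check: 694·28 + 134·(-145) = 2)
The row with r = 2 (the gcd) gives the Bezout coefficients s = 28, t = -145.
Result: 694 · (28) + 134 · (-145) = 2.

gcd(694, 134) = 2; s = 28, t = -145 (check: 694·28 + 134·(-145) = 2).


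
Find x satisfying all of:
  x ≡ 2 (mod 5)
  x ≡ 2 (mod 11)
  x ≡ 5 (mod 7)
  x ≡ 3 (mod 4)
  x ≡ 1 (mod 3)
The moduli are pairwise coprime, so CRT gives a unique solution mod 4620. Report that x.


Product of moduli M = 5 · 11 · 7 · 4 · 3 = 4620.
Merge one congruence at a time:
  Start: x ≡ 2 (mod 5).
  Combine with x ≡ 2 (mod 11); new modulus lcm = 55.
    Write x = 2 + 5·t and substitute into x ≡ 2 (mod 11): 5·t ≡ 2 − 2 = 0 (mod 11).
    The inverse of 5 mod 11 is 9 (since 5·9 = 45 = 4·11 + 1), so t ≡ 9·0 = 0 ≡ 0 (mod 11).
    Then x = 2 + 5·0 = 2, valid modulo lcm(5, 11) = 55: x ≡ 2 (mod 55).
  Combine with x ≡ 5 (mod 7); new modulus lcm = 385.
    Write x = 2 + 55·t and substitute into x ≡ 5 (mod 7): 55·t ≡ 5 − 2 = 3 (mod 7).
    Reduce coefficients mod 7: 6·t ≡ 3 (mod 7).
    The inverse of 6 mod 7 is 6 (since 6·6 = 36 = 5·7 + 1), so t ≡ 6·3 = 18 ≡ 4 (mod 7).
    Then x = 2 + 55·4 = 222, valid modulo lcm(55, 7) = 385: x ≡ 222 (mod 385).
  Combine with x ≡ 3 (mod 4); new modulus lcm = 1540.
    Write x = 222 + 385·t and substitute into x ≡ 3 (mod 4): 385·t ≡ 3 − 222 = -219 (mod 4).
    Reduce coefficients mod 4: 1·t ≡ 1 (mod 4).
    So t ≡ 1 (mod 4).
    Then x = 222 + 385·1 = 607, valid modulo lcm(385, 4) = 1540: x ≡ 607 (mod 1540).
  Combine with x ≡ 1 (mod 3); new modulus lcm = 4620.
    Write x = 607 + 1540·t and substitute into x ≡ 1 (mod 3): 1540·t ≡ 1 − 607 = -606 (mod 3).
    Reduce coefficients mod 3: 1·t ≡ 0 (mod 3).
    So t ≡ 0 (mod 3).
    Then x = 607 + 1540·0 = 607, valid modulo lcm(1540, 3) = 4620: x ≡ 607 (mod 4620).
Verify against each original: 607 mod 5 = 2, 607 mod 11 = 2, 607 mod 7 = 5, 607 mod 4 = 3, 607 mod 3 = 1.

x ≡ 607 (mod 4620).


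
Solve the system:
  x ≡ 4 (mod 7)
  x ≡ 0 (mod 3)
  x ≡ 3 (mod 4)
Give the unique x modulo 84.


Moduli 7, 3, 4 are pairwise coprime; by CRT there is a unique solution modulo M = 7 · 3 · 4 = 84.
Solve pairwise, accumulating the modulus:
  Start with x ≡ 4 (mod 7).
  Combine with x ≡ 0 (mod 3): since gcd(7, 3) = 1, we get a unique residue mod 21.
    Write x = 4 + 7·t and substitute into x ≡ 0 (mod 3): 7·t ≡ 0 − 4 = -4 (mod 3).
    Reduce coefficients mod 3: 1·t ≡ 2 (mod 3).
    So t ≡ 2 (mod 3).
    Then x = 4 + 7·2 = 18, valid modulo lcm(7, 3) = 21: x ≡ 18 (mod 21).
  Combine with x ≡ 3 (mod 4): since gcd(21, 4) = 1, we get a unique residue mod 84.
    Write x = 18 + 21·t and substitute into x ≡ 3 (mod 4): 21·t ≡ 3 − 18 = -15 (mod 4).
    Reduce coefficients mod 4: 1·t ≡ 1 (mod 4).
    So t ≡ 1 (mod 4).
    Then x = 18 + 21·1 = 39, valid modulo lcm(21, 4) = 84: x ≡ 39 (mod 84).
Verify: 39 mod 7 = 4 ✓, 39 mod 3 = 0 ✓, 39 mod 4 = 3 ✓.

x ≡ 39 (mod 84).


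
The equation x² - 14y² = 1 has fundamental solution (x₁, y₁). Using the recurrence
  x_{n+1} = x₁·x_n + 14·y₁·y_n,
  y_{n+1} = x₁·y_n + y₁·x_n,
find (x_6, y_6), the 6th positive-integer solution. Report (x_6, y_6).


Step 1: Find the fundamental solution (x₁, y₁) of x² - 14y² = 1.
  Expand √14 as a continued fraction. a₀ = ⌊√14⌋ = 3; iterate m_{k+1} = d_k·a_k − m_k, d_{k+1} = (14 − m_{k+1}²)/d_k, a_{k+1} = ⌊(a₀ + m_{k+1})/d_{k+1}⌋ (starting m₀ = 0, d₀ = 1), with convergents p_k = a_k·p_{k-1} + p_{k-2}, q_k = a_k·q_{k-1} + q_{k-2} (p₋₁ = 1, q₋₁ = 0):
  k = 0: a₀ = 3; p₀/q₀ = 3/1; p₀² − 14·q₀² = 9 − 14 = -5.
  k = 1: m = 3, d = 5, a = ⌊(3 + 3)/5⌋ = 1; p/q = (1·3 + 1)/(1·1 + 0) = 4/1; p² − 14·q² = 16 − 14 = 2.
  k = 2: m = 2, d = 2, a = ⌊(3 + 2)/2⌋ = 2; p/q = (2·4 + 3)/(2·1 + 1) = 11/3; p² − 14·q² = 121 − 126 = -5.
  k = 3: m = 2, d = 5, a = ⌊(3 + 2)/5⌋ = 1; p/q = (1·11 + 4)/(1·3 + 1) = 15/4; p² − 14·q² = 225 − 224 = 1.
  The first convergent with p² − 14·q² = 1 gives the fundamental solution (x₁, y₁) = (15, 4).
Step 2: Apply the recurrence (x_{n+1}, y_{n+1}) = (x₁x_n + 14y₁y_n, x₁y_n + y₁x_n) repeatedly.
  From (x_1, y_1) = (15, 4): x_2 = 15·15 + 14·4·4 = 449; y_2 = 15·4 + 4·15 = 120.
  From (x_2, y_2) = (449, 120): x_3 = 15·449 + 14·4·120 = 13455; y_3 = 15·120 + 4·449 = 3596.
  From (x_3, y_3) = (13455, 3596): x_4 = 15·13455 + 14·4·3596 = 403201; y_4 = 15·3596 + 4·13455 = 107760.
  From (x_4, y_4) = (403201, 107760): x_5 = 15·403201 + 14·4·107760 = 12082575; y_5 = 15·107760 + 4·403201 = 3229204.
  From (x_5, y_5) = (12082575, 3229204): x_6 = 15·12082575 + 14·4·3229204 = 362074049; y_6 = 15·3229204 + 4·12082575 = 96768360.
Step 3: Verify x_6² - 14·y_6² = 131097616959254401 - 131097616959254400 = 1 (should be 1). ✓

(x_1, y_1) = (15, 4); (x_6, y_6) = (362074049, 96768360).


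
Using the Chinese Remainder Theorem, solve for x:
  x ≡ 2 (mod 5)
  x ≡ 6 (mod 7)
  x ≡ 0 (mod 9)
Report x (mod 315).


Moduli 5, 7, 9 are pairwise coprime; by CRT there is a unique solution modulo M = 5 · 7 · 9 = 315.
Solve pairwise, accumulating the modulus:
  Start with x ≡ 2 (mod 5).
  Combine with x ≡ 6 (mod 7): since gcd(5, 7) = 1, we get a unique residue mod 35.
    Write x = 2 + 5·t and substitute into x ≡ 6 (mod 7): 5·t ≡ 6 − 2 = 4 (mod 7).
    The inverse of 5 mod 7 is 3 (since 5·3 = 15 = 2·7 + 1), so t ≡ 3·4 = 12 ≡ 5 (mod 7).
    Then x = 2 + 5·5 = 27, valid modulo lcm(5, 7) = 35: x ≡ 27 (mod 35).
  Combine with x ≡ 0 (mod 9): since gcd(35, 9) = 1, we get a unique residue mod 315.
    Write x = 27 + 35·t and substitute into x ≡ 0 (mod 9): 35·t ≡ 0 − 27 = -27 (mod 9).
    Reduce coefficients mod 9: 8·t ≡ 0 (mod 9).
    The inverse of 8 mod 9 is 8 (since 8·8 = 64 = 7·9 + 1), so t ≡ 8·0 = 0 ≡ 0 (mod 9).
    Then x = 27 + 35·0 = 27, valid modulo lcm(35, 9) = 315: x ≡ 27 (mod 315).
Verify: 27 mod 5 = 2 ✓, 27 mod 7 = 6 ✓, 27 mod 9 = 0 ✓.

x ≡ 27 (mod 315).


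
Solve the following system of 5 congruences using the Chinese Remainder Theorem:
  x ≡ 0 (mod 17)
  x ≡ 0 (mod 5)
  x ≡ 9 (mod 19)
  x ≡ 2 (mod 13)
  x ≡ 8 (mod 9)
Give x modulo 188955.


Product of moduli M = 17 · 5 · 19 · 13 · 9 = 188955.
Merge one congruence at a time:
  Start: x ≡ 0 (mod 17).
  Combine with x ≡ 0 (mod 5); new modulus lcm = 85.
    Write x = 0 + 17·t and substitute into x ≡ 0 (mod 5): 17·t ≡ 0 − 0 = 0 (mod 5).
    Reduce coefficients mod 5: 2·t ≡ 0 (mod 5).
    The inverse of 2 mod 5 is 3 (since 2·3 = 6 = 1·5 + 1), so t ≡ 3·0 = 0 ≡ 0 (mod 5).
    Then x = 0 + 17·0 = 0, valid modulo lcm(17, 5) = 85: x ≡ 0 (mod 85).
  Combine with x ≡ 9 (mod 19); new modulus lcm = 1615.
    Write x = 0 + 85·t and substitute into x ≡ 9 (mod 19): 85·t ≡ 9 − 0 = 9 (mod 19).
    Reduce coefficients mod 19: 9·t ≡ 9 (mod 19).
    The inverse of 9 mod 19 is 17 (since 9·17 = 153 = 8·19 + 1), so t ≡ 17·9 = 153 ≡ 1 (mod 19).
    Then x = 0 + 85·1 = 85, valid modulo lcm(85, 19) = 1615: x ≡ 85 (mod 1615).
  Combine with x ≡ 2 (mod 13); new modulus lcm = 20995.
    Write x = 85 + 1615·t and substitute into x ≡ 2 (mod 13): 1615·t ≡ 2 − 85 = -83 (mod 13).
    Reduce coefficients mod 13: 3·t ≡ 8 (mod 13).
    The inverse of 3 mod 13 is 9 (since 3·9 = 27 = 2·13 + 1), so t ≡ 9·8 = 72 ≡ 7 (mod 13).
    Then x = 85 + 1615·7 = 11390, valid modulo lcm(1615, 13) = 20995: x ≡ 11390 (mod 20995).
  Combine with x ≡ 8 (mod 9); new modulus lcm = 188955.
    Write x = 11390 + 20995·t and substitute into x ≡ 8 (mod 9): 20995·t ≡ 8 − 11390 = -11382 (mod 9).
    Reduce coefficients mod 9: 7·t ≡ 3 (mod 9).
    The inverse of 7 mod 9 is 4 (since 7·4 = 28 = 3·9 + 1), so t ≡ 4·3 = 12 ≡ 3 (mod 9).
    Then x = 11390 + 20995·3 = 74375, valid modulo lcm(20995, 9) = 188955: x ≡ 74375 (mod 188955).
Verify against each original: 74375 mod 17 = 0, 74375 mod 5 = 0, 74375 mod 19 = 9, 74375 mod 13 = 2, 74375 mod 9 = 8.

x ≡ 74375 (mod 188955).


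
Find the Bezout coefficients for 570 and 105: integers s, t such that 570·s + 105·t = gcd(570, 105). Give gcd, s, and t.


Euclidean algorithm on (570, 105) — divide until remainder is 0:
  570 = 5 · 105 + 45
  105 = 2 · 45 + 15
  45 = 3 · 15 + 0
gcd(570, 105) = 15.
Track Bezout coefficients alongside the remainders: start with r₀ = 570 = a·1 + b·0 (s = 1, t = 0) and r₁ = 105 = a·0 + b·1 (s = 0, t = 1); each new remainder r_{k+1} = r_{k-1} − q_k·r_k inherits s_{k+1} = s_{k-1} − q_k·s_k, t_{k+1} = t_{k-1} − q_k·t_k, so r_k = a·s_k + b·t_k at every step:
  q = 5: r = 45, s = 1 − 5·0 = 1, t = 0 − 5·1 = -5  (check: 570·1 + 105·(-5) = 45)
  q = 2: r = 15, s = 0 − 2·1 = -2, t = 1 − 2·(-5) = 11  (check: 570·(-2) + 105·11 = 15)
The row with r = 15 (the gcd) gives the Bezout coefficients s = -2, t = 11.
Result: 570 · (-2) + 105 · (11) = 15.

gcd(570, 105) = 15; s = -2, t = 11 (check: 570·(-2) + 105·11 = 15).


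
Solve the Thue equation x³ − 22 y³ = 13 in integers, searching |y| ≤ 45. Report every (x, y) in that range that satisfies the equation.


The equation is x³ - 22y³ = 13. For fixed y, x³ = 22·y³ + 13, so a solution requires the RHS to be a perfect cube.
Strategy: iterate y from -45 to 45, compute RHS = 22·y³ + 13, and check whether it is a (positive or negative) perfect cube.
Check small values of y:
  y = 0: RHS = 13 is not a perfect cube.
  y = 1: RHS = 35 is not a perfect cube.
  y = -1: RHS = -9 is not a perfect cube.
  y = 2: RHS = 189 is not a perfect cube.
  y = -2: RHS = -163 is not a perfect cube.
  y = 3: RHS = 607 is not a perfect cube.
  y = -3: RHS = -581 is not a perfect cube.
Continuing the search up to |y| = 45 finds no solutions either.
No (x, y) in the scanned range satisfies the equation.

No integer solutions with |y| ≤ 45.


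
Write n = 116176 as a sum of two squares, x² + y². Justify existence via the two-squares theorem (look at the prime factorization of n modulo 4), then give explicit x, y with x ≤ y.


Step 1: Factor n = 116176 = 2^4 · 53 · 137.
Step 2: Check the mod-4 condition on each prime factor: 2 = 2 (special); 53 ≡ 1 (mod 4), exponent 1; 137 ≡ 1 (mod 4), exponent 1.
All primes ≡ 3 (mod 4) appear to even exponent (or don't appear), so by the two-squares theorem n IS expressible as a sum of two squares.
Step 3: Build a representation. Group n = k² · m with k = 4 and m = 53 · 137 = 7261 (a product of primes ≡ 1 (mod 4)); a representation of m scales to one of n via (k·x)² + (k·y)² = k²(x² + y²). Each prime p ≡ 1 (mod 4) is itself a sum of two squares; find a² by testing p − a² for a perfect square:
  53: 53 − 1² = 52, 53 − 2² = 49 = 7² ⇒ 53 = 2² + 7².
  137: 137 − 1² = 136, 137 − 2² = 133, 137 − 3² = 128, 137 − 4² = 121 = 11² ⇒ 137 = 4² + 11².
  Combine using the Brahmagupta–Fibonacci identity (a² + b²)(c² + d²) = (ac − bd)² + (ad + bc)² = (ac + bd)² + (ad − bc)²:
  53 · 137 = 7261: from (2² + 7²)(4² + 11²), take (2·4 − 7·11, 2·11 + 7·4) = (8 − 77, 22 + 28) = (-69, 50); dropping signs (only squares matter) gives (69, 50); check 69² + 50² = 4761 + 2500 = 7261 ✓.
  Scale by k = 4: (4·69, 4·50) = (276, 200).
Step 4: Order so x ≤ y and verify: 200² + 276² = 40000 + 76176 = 116176 = n. ✓

n = 116176 = 200² + 276² (one valid representation with x ≤ y).


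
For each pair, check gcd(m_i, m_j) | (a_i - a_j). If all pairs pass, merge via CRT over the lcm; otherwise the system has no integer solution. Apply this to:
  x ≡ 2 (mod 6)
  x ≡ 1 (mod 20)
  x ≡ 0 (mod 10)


Moduli 6, 20, 10 are not pairwise coprime, so CRT works modulo lcm(m_i) when all pairwise compatibility conditions hold.
Pairwise compatibility: gcd(m_i, m_j) must divide a_i - a_j for every pair.
Merge one congruence at a time:
  Start: x ≡ 2 (mod 6).
  Combine with x ≡ 1 (mod 20): gcd(6, 20) = 2, and 1 - 2 = -1 is NOT divisible by 2.
    ⇒ system is inconsistent (no integer solution).

No solution (the system is inconsistent).


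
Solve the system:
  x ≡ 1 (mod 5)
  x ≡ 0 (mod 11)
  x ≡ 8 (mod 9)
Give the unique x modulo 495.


Moduli 5, 11, 9 are pairwise coprime; by CRT there is a unique solution modulo M = 5 · 11 · 9 = 495.
Solve pairwise, accumulating the modulus:
  Start with x ≡ 1 (mod 5).
  Combine with x ≡ 0 (mod 11): since gcd(5, 11) = 1, we get a unique residue mod 55.
    Write x = 1 + 5·t and substitute into x ≡ 0 (mod 11): 5·t ≡ 0 − 1 = -1 (mod 11).
    Reduce coefficients mod 11: 5·t ≡ 10 (mod 11).
    The inverse of 5 mod 11 is 9 (since 5·9 = 45 = 4·11 + 1), so t ≡ 9·10 = 90 ≡ 2 (mod 11).
    Then x = 1 + 5·2 = 11, valid modulo lcm(5, 11) = 55: x ≡ 11 (mod 55).
  Combine with x ≡ 8 (mod 9): since gcd(55, 9) = 1, we get a unique residue mod 495.
    Write x = 11 + 55·t and substitute into x ≡ 8 (mod 9): 55·t ≡ 8 − 11 = -3 (mod 9).
    Reduce coefficients mod 9: 1·t ≡ 6 (mod 9).
    So t ≡ 6 (mod 9).
    Then x = 11 + 55·6 = 341, valid modulo lcm(55, 9) = 495: x ≡ 341 (mod 495).
Verify: 341 mod 5 = 1 ✓, 341 mod 11 = 0 ✓, 341 mod 9 = 8 ✓.

x ≡ 341 (mod 495).


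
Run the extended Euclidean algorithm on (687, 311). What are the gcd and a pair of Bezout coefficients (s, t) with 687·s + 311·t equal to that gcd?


Euclidean algorithm on (687, 311) — divide until remainder is 0:
  687 = 2 · 311 + 65
  311 = 4 · 65 + 51
  65 = 1 · 51 + 14
  51 = 3 · 14 + 9
  14 = 1 · 9 + 5
  9 = 1 · 5 + 4
  5 = 1 · 4 + 1
  4 = 4 · 1 + 0
gcd(687, 311) = 1.
Track Bezout coefficients alongside the remainders: start with r₀ = 687 = a·1 + b·0 (s = 1, t = 0) and r₁ = 311 = a·0 + b·1 (s = 0, t = 1); each new remainder r_{k+1} = r_{k-1} − q_k·r_k inherits s_{k+1} = s_{k-1} − q_k·s_k, t_{k+1} = t_{k-1} − q_k·t_k, so r_k = a·s_k + b·t_k at every step:
  q = 2: r = 65, s = 1 − 2·0 = 1, t = 0 − 2·1 = -2  (check: 687·1 + 311·(-2) = 65)
  q = 4: r = 51, s = 0 − 4·1 = -4, t = 1 − 4·(-2) = 9  (check: 687·(-4) + 311·9 = 51)
  q = 1: r = 14, s = 1 − 1·(-4) = 5, t = -2 − 1·9 = -11  (check: 687·5 + 311·(-11) = 14)
  q = 3: r = 9, s = -4 − 3·5 = -19, t = 9 − 3·(-11) = 42  (check: 687·(-19) + 311·42 = 9)
  q = 1: r = 5, s = 5 − 1·(-19) = 24, t = -11 − 1·42 = -53  (check: 687·24 + 311·(-53) = 5)
  q = 1: r = 4, s = -19 − 1·24 = -43, t = 42 − 1·(-53) = 95  (check: 687·(-43) + 311·95 = 4)
  q = 1: r = 1, s = 24 − 1·(-43) = 67, t = -53 − 1·95 = -148  (check: 687·67 + 311·(-148) = 1)
The row with r = 1 (the gcd) gives the Bezout coefficients s = 67, t = -148.
Result: 687 · (67) + 311 · (-148) = 1.

gcd(687, 311) = 1; s = 67, t = -148 (check: 687·67 + 311·(-148) = 1).


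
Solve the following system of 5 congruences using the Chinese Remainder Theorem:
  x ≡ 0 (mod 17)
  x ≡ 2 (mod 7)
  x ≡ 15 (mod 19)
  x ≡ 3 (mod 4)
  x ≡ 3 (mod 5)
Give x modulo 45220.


Product of moduli M = 17 · 7 · 19 · 4 · 5 = 45220.
Merge one congruence at a time:
  Start: x ≡ 0 (mod 17).
  Combine with x ≡ 2 (mod 7); new modulus lcm = 119.
    Write x = 0 + 17·t and substitute into x ≡ 2 (mod 7): 17·t ≡ 2 − 0 = 2 (mod 7).
    Reduce coefficients mod 7: 3·t ≡ 2 (mod 7).
    The inverse of 3 mod 7 is 5 (since 3·5 = 15 = 2·7 + 1), so t ≡ 5·2 = 10 ≡ 3 (mod 7).
    Then x = 0 + 17·3 = 51, valid modulo lcm(17, 7) = 119: x ≡ 51 (mod 119).
  Combine with x ≡ 15 (mod 19); new modulus lcm = 2261.
    Write x = 51 + 119·t and substitute into x ≡ 15 (mod 19): 119·t ≡ 15 − 51 = -36 (mod 19).
    Reduce coefficients mod 19: 5·t ≡ 2 (mod 19).
    The inverse of 5 mod 19 is 4 (since 5·4 = 20 = 1·19 + 1), so t ≡ 4·2 = 8 ≡ 8 (mod 19).
    Then x = 51 + 119·8 = 1003, valid modulo lcm(119, 19) = 2261: x ≡ 1003 (mod 2261).
  Combine with x ≡ 3 (mod 4); new modulus lcm = 9044.
    Write x = 1003 + 2261·t and substitute into x ≡ 3 (mod 4): 2261·t ≡ 3 − 1003 = -1000 (mod 4).
    Reduce coefficients mod 4: 1·t ≡ 0 (mod 4).
    So t ≡ 0 (mod 4).
    Then x = 1003 + 2261·0 = 1003, valid modulo lcm(2261, 4) = 9044: x ≡ 1003 (mod 9044).
  Combine with x ≡ 3 (mod 5); new modulus lcm = 45220.
    Write x = 1003 + 9044·t and substitute into x ≡ 3 (mod 5): 9044·t ≡ 3 − 1003 = -1000 (mod 5).
    Reduce coefficients mod 5: 4·t ≡ 0 (mod 5).
    The inverse of 4 mod 5 is 4 (since 4·4 = 16 = 3·5 + 1), so t ≡ 4·0 = 0 ≡ 0 (mod 5).
    Then x = 1003 + 9044·0 = 1003, valid modulo lcm(9044, 5) = 45220: x ≡ 1003 (mod 45220).
Verify against each original: 1003 mod 17 = 0, 1003 mod 7 = 2, 1003 mod 19 = 15, 1003 mod 4 = 3, 1003 mod 5 = 3.

x ≡ 1003 (mod 45220).
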